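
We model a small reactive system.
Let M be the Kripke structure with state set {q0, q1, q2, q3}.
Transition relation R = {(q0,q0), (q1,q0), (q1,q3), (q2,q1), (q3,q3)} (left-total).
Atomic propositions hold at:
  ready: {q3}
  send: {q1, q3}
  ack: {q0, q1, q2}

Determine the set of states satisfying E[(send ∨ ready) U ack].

Sat(send ∨ ready) = {q1, q3}
E[(send ∨ ready) U ack]: least fixpoint, start Z0 = Sat(ack) = {q0, q1, q2}, add states in Sat(send ∨ ready) with some successor in Z. Already a fixed point.
Sat(E[(send ∨ ready) U ack]) = {q0, q1, q2}

{q0, q1, q2}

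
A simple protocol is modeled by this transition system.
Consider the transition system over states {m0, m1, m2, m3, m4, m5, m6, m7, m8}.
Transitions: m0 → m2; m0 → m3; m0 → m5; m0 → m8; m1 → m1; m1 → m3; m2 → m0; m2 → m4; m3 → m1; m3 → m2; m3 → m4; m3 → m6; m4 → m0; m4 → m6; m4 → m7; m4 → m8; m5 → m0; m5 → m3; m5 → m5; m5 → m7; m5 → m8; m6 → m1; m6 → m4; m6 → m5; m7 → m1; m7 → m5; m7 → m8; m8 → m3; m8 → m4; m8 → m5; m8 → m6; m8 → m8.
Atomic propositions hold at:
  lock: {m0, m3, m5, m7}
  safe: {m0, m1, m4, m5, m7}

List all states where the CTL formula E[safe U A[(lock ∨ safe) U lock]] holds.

{m0, m1, m3, m4, m5, m7}

Sat(lock ∨ safe) = {m0, m1, m3, m4, m5, m7}
A[(lock ∨ safe) U lock]: least fixpoint, start Z0 = Sat(lock) = {m0, m3, m5, m7}, add states in Sat(lock ∨ safe) with every successor in Z. Already a fixed point.
Sat(A[(lock ∨ safe) U lock]) = {m0, m3, m5, m7}
E[safe U A[(lock ∨ safe) U lock]]: least fixpoint, start Z0 = Sat(A[(lock ∨ safe) U lock]) = {m0, m3, m5, m7}, add states in Sat(safe) with some successor in Z. Z1 = {m0, m1, m3, m4, m5, m7}; fixed.
Sat(E[safe U A[(lock ∨ safe) U lock]]) = {m0, m1, m3, m4, m5, m7}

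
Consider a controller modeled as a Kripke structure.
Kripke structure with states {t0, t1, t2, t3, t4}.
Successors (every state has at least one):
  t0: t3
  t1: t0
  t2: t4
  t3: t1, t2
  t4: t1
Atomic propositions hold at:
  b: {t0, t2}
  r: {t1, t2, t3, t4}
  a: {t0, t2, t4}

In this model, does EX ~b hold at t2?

Yes

Sat(~b) = {t1, t3, t4}
Sat(EX ~b) = {s : some successor in {t1, t3, t4}} = {t0, t2, t3, t4}
t2 ∈ Sat(EX ~b) = {t0, t2, t3, t4}, so the formula holds at t2.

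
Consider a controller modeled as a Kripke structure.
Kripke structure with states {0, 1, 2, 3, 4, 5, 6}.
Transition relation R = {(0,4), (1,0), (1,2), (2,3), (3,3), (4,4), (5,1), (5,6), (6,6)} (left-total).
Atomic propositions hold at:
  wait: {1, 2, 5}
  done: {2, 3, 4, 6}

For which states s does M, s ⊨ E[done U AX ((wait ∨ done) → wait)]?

Sat(wait ∨ done) = {1, 2, 3, 4, 5, 6}
Sat((wait ∨ done) → wait) = {0, 1, 2, 5}
Sat(AX ((wait ∨ done) → wait)) = {s : every successor in {0, 1, 2, 5}} = {1}
E[done U AX ((wait ∨ done) → wait)]: least fixpoint, start Z0 = Sat(AX ((wait ∨ done) → wait)) = {1}, add states in Sat(done) with some successor in Z. Already a fixed point.
Sat(E[done U AX ((wait ∨ done) → wait)]) = {1}

{1}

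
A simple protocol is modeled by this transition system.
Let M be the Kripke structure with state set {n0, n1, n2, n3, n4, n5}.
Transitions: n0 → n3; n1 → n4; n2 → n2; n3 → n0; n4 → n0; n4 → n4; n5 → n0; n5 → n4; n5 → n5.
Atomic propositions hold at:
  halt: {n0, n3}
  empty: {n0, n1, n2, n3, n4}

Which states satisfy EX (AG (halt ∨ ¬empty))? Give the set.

Sat(¬empty) = {n5}
Sat(halt ∨ ¬empty) = {n0, n3, n5}
AG (halt ∨ ¬empty): greatest fixpoint, start Z0 = {n0, n3, n5}, keep only states in Sat with every successor in Z. Z1 = {n0, n3}; fixed.
Sat(AG (halt ∨ ¬empty)) = {n0, n3}
Sat(EX (AG (halt ∨ ¬empty))) = {s : some successor in {n0, n3}} = {n0, n3, n4, n5}

{n0, n3, n4, n5}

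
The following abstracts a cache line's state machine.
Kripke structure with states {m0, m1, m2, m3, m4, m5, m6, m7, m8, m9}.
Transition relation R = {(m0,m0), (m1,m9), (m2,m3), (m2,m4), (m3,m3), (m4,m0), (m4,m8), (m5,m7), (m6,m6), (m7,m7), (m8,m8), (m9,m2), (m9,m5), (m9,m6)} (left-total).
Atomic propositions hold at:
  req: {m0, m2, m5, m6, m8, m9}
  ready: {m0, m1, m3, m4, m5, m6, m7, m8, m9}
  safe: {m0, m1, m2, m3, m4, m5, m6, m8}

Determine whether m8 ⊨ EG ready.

EG ready: greatest fixpoint, start Z0 = {m0, m1, m3, m4, m5, m6, m7, m8, m9}, keep only states in Sat with some successor in Z. Already a fixed point.
Sat(EG ready) = {m0, m1, m3, m4, m5, m6, m7, m8, m9}
m8 ∈ Sat(EG ready) = {m0, m1, m3, m4, m5, m6, m7, m8, m9}, so the formula holds at m8.

Yes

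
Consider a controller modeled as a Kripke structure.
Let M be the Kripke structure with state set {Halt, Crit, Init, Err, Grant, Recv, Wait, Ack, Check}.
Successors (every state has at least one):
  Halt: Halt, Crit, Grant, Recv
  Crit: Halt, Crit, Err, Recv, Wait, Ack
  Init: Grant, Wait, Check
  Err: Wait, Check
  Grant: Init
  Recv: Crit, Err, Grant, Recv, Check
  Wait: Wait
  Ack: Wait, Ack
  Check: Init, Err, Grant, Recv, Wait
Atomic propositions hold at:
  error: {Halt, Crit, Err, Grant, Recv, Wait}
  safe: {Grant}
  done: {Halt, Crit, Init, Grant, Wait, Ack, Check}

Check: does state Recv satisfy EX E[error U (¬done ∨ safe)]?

Sat(¬done) = {Err, Recv}
Sat(¬done ∨ safe) = {Err, Grant, Recv}
E[error U (¬done ∨ safe)]: least fixpoint, start Z0 = Sat((¬done ∨ safe)) = {Err, Grant, Recv}, add states in Sat(error) with some successor in Z. Z1 = {Halt, Crit, Err, Grant, Recv}; fixed.
Sat(E[error U (¬done ∨ safe)]) = {Halt, Crit, Err, Grant, Recv}
Sat(EX E[error U (¬done ∨ safe)]) = {s : some successor in {Halt, Crit, Err, Grant, Recv}} = {Halt, Crit, Init, Recv, Check}
Recv ∈ Sat(EX E[error U (¬done ∨ safe)]) = {Halt, Crit, Init, Recv, Check}, so the formula holds at Recv.

Yes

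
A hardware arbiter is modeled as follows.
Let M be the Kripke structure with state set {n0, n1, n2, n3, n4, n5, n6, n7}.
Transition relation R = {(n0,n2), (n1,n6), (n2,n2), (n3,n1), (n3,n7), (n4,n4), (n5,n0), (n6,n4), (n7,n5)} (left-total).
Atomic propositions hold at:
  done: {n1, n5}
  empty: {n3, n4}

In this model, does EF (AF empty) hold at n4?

AF empty: least fixpoint, start Z0 = {n3, n4}, add states with every successor in Z. Z1 = {n3, n4, n6}; Z2 = {n1, n3, n4, n6}; fixed.
Sat(AF empty) = {n1, n3, n4, n6}
EF (AF empty): least fixpoint, start Z0 = {n1, n3, n4, n6}, add states with some successor in Z. Already a fixed point.
Sat(EF (AF empty)) = {n1, n3, n4, n6}
n4 ∈ Sat(EF (AF empty)) = {n1, n3, n4, n6}, so the formula holds at n4.

Yes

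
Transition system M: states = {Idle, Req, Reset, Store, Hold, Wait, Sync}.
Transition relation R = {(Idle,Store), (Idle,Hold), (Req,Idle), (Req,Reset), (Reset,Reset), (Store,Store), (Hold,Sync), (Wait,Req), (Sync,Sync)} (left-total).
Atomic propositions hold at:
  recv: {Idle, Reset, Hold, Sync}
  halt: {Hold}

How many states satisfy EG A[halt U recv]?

A[halt U recv]: least fixpoint, start Z0 = Sat(recv) = {Idle, Reset, Hold, Sync}, add states in Sat(halt) with every successor in Z. Already a fixed point.
Sat(A[halt U recv]) = {Idle, Reset, Hold, Sync}
EG A[halt U recv]: greatest fixpoint, start Z0 = {Idle, Reset, Hold, Sync}, keep only states in Sat with some successor in Z. Already a fixed point.
Sat(EG A[halt U recv]) = {Idle, Reset, Hold, Sync}
|Sat(EG A[halt U recv])| = |{Idle, Reset, Hold, Sync}| = 4.

4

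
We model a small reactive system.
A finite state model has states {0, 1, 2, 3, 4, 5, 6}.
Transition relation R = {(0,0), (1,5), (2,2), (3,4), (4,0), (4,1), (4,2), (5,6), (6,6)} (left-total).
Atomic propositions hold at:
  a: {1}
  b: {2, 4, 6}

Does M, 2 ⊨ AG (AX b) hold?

Sat(AX b) = {s : every successor in {2, 4, 6}} = {2, 3, 5, 6}
AG (AX b): greatest fixpoint, start Z0 = {2, 3, 5, 6}, keep only states in Sat with every successor in Z. Z1 = {2, 5, 6}; fixed.
Sat(AG (AX b)) = {2, 5, 6}
2 ∈ Sat(AG (AX b)) = {2, 5, 6}, so the formula holds at 2.

Yes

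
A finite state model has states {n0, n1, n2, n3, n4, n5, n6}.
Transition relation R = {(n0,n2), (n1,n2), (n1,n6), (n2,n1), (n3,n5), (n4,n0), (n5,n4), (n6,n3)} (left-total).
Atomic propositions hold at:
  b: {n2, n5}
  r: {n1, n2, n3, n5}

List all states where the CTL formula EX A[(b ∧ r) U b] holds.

{n0, n1, n3}

Sat(b ∧ r) = {n2, n5}
A[(b ∧ r) U b]: least fixpoint, start Z0 = Sat(b) = {n2, n5}, add states in Sat(b ∧ r) with every successor in Z. Already a fixed point.
Sat(A[(b ∧ r) U b]) = {n2, n5}
Sat(EX A[(b ∧ r) U b]) = {s : some successor in {n2, n5}} = {n0, n1, n3}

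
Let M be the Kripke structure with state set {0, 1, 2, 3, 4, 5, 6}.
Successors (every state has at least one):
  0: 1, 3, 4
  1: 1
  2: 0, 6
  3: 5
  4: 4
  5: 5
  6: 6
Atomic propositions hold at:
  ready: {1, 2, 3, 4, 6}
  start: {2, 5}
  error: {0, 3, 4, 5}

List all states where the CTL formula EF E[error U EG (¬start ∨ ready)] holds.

Sat(¬start) = {0, 1, 3, 4, 6}
Sat(¬start ∨ ready) = {0, 1, 2, 3, 4, 6}
EG (¬start ∨ ready): greatest fixpoint, start Z0 = {0, 1, 2, 3, 4, 6}, keep only states in Sat with some successor in Z. Z1 = {0, 1, 2, 4, 6}; fixed.
Sat(EG (¬start ∨ ready)) = {0, 1, 2, 4, 6}
E[error U EG (¬start ∨ ready)]: least fixpoint, start Z0 = Sat(EG (¬start ∨ ready)) = {0, 1, 2, 4, 6}, add states in Sat(error) with some successor in Z. Already a fixed point.
Sat(E[error U EG (¬start ∨ ready)]) = {0, 1, 2, 4, 6}
EF E[error U EG (¬start ∨ ready)]: least fixpoint, start Z0 = {0, 1, 2, 4, 6}, add states with some successor in Z. Already a fixed point.
Sat(EF E[error U EG (¬start ∨ ready)]) = {0, 1, 2, 4, 6}

{0, 1, 2, 4, 6}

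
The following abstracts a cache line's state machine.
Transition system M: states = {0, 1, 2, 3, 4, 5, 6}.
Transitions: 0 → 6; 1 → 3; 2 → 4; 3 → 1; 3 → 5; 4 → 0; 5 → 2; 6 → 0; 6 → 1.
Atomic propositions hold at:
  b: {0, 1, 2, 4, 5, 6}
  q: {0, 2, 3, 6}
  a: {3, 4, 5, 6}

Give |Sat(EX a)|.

Sat(EX a) = {s : some successor in {3, 4, 5, 6}} = {0, 1, 2, 3}
|Sat(EX a)| = |{0, 1, 2, 3}| = 4.

4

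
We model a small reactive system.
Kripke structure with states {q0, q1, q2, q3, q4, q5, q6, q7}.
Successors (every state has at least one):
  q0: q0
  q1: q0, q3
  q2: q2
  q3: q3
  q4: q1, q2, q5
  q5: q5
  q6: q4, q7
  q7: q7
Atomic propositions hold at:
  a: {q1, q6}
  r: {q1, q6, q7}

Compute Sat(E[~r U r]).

Sat(~r) = {q0, q2, q3, q4, q5}
E[~r U r]: least fixpoint, start Z0 = Sat(r) = {q1, q6, q7}, add states in Sat(~r) with some successor in Z. Z1 = {q1, q4, q6, q7}; fixed.
Sat(E[~r U r]) = {q1, q4, q6, q7}

{q1, q4, q6, q7}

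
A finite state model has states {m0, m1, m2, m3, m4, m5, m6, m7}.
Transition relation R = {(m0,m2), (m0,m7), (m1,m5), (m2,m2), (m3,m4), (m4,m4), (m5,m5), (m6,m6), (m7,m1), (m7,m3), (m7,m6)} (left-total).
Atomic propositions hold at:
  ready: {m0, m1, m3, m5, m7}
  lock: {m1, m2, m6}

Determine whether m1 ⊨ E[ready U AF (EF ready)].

EF ready: least fixpoint, start Z0 = {m0, m1, m3, m5, m7}, add states with some successor in Z. Already a fixed point.
Sat(EF ready) = {m0, m1, m3, m5, m7}
AF (EF ready): least fixpoint, start Z0 = {m0, m1, m3, m5, m7}, add states with every successor in Z. Already a fixed point.
Sat(AF (EF ready)) = {m0, m1, m3, m5, m7}
E[ready U AF (EF ready)]: least fixpoint, start Z0 = Sat(AF (EF ready)) = {m0, m1, m3, m5, m7}, add states in Sat(ready) with some successor in Z. Already a fixed point.
Sat(E[ready U AF (EF ready)]) = {m0, m1, m3, m5, m7}
m1 ∈ Sat(E[ready U AF (EF ready)]) = {m0, m1, m3, m5, m7}, so the formula holds at m1.

Yes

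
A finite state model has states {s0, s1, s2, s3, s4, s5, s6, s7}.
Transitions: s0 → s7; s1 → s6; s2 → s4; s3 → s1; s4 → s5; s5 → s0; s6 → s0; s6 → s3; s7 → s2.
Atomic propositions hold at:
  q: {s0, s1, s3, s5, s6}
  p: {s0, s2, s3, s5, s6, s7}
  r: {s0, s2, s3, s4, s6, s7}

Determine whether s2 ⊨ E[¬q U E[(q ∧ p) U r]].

Yes

Sat(¬q) = {s2, s4, s7}
Sat(q ∧ p) = {s0, s3, s5, s6}
E[(q ∧ p) U r]: least fixpoint, start Z0 = Sat(r) = {s0, s2, s3, s4, s6, s7}, add states in Sat(q ∧ p) with some successor in Z. Z1 = {s0, s2, s3, s4, s5, s6, s7}; fixed.
Sat(E[(q ∧ p) U r]) = {s0, s2, s3, s4, s5, s6, s7}
E[¬q U E[(q ∧ p) U r]]: least fixpoint, start Z0 = Sat(E[(q ∧ p) U r]) = {s0, s2, s3, s4, s5, s6, s7}, add states in Sat(¬q) with some successor in Z. Already a fixed point.
Sat(E[¬q U E[(q ∧ p) U r]]) = {s0, s2, s3, s4, s5, s6, s7}
s2 ∈ Sat(E[¬q U E[(q ∧ p) U r]]) = {s0, s2, s3, s4, s5, s6, s7}, so the formula holds at s2.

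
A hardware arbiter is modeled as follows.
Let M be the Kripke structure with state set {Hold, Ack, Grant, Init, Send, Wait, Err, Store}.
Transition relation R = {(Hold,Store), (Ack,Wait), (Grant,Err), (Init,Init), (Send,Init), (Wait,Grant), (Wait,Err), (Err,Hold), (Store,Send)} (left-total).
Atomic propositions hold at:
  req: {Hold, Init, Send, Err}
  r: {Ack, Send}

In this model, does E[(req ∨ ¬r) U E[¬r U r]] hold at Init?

No

Sat(¬r) = {Hold, Grant, Init, Wait, Err, Store}
Sat(req ∨ ¬r) = {Hold, Grant, Init, Send, Wait, Err, Store}
E[¬r U r]: least fixpoint, start Z0 = Sat(r) = {Ack, Send}, add states in Sat(¬r) with some successor in Z. Z1 = {Ack, Send, Store}; Z2 = {Hold, Ack, Send, Store}; Z3 = {Hold, Ack, Send, Err, Store}; Z4 = {Hold, Ack, Grant, Send, Wait, Err, Store}; fixed.
Sat(E[¬r U r]) = {Hold, Ack, Grant, Send, Wait, Err, Store}
E[(req ∨ ¬r) U E[¬r U r]]: least fixpoint, start Z0 = Sat(E[¬r U r]) = {Hold, Ack, Grant, Send, Wait, Err, Store}, add states in Sat(req ∨ ¬r) with some successor in Z. Already a fixed point.
Sat(E[(req ∨ ¬r) U E[¬r U r]]) = {Hold, Ack, Grant, Send, Wait, Err, Store}
Init ∉ Sat(E[(req ∨ ¬r) U E[¬r U r]]) = {Hold, Ack, Grant, Send, Wait, Err, Store}, so the formula does not hold at Init.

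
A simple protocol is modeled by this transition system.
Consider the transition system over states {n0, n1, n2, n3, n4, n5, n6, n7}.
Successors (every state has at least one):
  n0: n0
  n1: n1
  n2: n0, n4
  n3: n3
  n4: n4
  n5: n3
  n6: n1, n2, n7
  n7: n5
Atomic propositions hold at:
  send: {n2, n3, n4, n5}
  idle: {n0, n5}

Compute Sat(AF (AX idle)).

{n0, n7}

Sat(AX idle) = {s : every successor in {n0, n5}} = {n0, n7}
AF (AX idle): least fixpoint, start Z0 = {n0, n7}, add states with every successor in Z. Already a fixed point.
Sat(AF (AX idle)) = {n0, n7}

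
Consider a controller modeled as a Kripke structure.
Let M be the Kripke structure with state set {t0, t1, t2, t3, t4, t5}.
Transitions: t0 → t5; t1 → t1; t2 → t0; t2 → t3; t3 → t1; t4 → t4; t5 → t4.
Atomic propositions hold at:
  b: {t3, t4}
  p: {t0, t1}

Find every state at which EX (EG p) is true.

{t1, t3}

EG p: greatest fixpoint, start Z0 = {t0, t1}, keep only states in Sat with some successor in Z. Z1 = {t1}; fixed.
Sat(EG p) = {t1}
Sat(EX (EG p)) = {s : some successor in {t1}} = {t1, t3}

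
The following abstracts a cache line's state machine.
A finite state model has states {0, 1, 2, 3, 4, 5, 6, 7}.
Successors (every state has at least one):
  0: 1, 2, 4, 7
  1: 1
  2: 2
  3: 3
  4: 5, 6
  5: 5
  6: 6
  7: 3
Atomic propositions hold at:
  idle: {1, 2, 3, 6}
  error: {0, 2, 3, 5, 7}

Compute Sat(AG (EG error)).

EG error: greatest fixpoint, start Z0 = {0, 2, 3, 5, 7}, keep only states in Sat with some successor in Z. Already a fixed point.
Sat(EG error) = {0, 2, 3, 5, 7}
AG (EG error): greatest fixpoint, start Z0 = {0, 2, 3, 5, 7}, keep only states in Sat with every successor in Z. Z1 = {2, 3, 5, 7}; fixed.
Sat(AG (EG error)) = {2, 3, 5, 7}

{2, 3, 5, 7}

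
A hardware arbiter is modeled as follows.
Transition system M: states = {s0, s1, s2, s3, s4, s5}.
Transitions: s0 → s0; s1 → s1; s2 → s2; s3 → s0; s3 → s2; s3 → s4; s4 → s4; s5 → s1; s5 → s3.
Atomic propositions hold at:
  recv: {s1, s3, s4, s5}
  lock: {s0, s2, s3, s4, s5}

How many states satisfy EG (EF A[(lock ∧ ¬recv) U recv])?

4

Sat(¬recv) = {s0, s2}
Sat(lock ∧ ¬recv) = {s0, s2}
A[(lock ∧ ¬recv) U recv]: least fixpoint, start Z0 = Sat(recv) = {s1, s3, s4, s5}, add states in Sat(lock ∧ ¬recv) with every successor in Z. Already a fixed point.
Sat(A[(lock ∧ ¬recv) U recv]) = {s1, s3, s4, s5}
EF A[(lock ∧ ¬recv) U recv]: least fixpoint, start Z0 = {s1, s3, s4, s5}, add states with some successor in Z. Already a fixed point.
Sat(EF A[(lock ∧ ¬recv) U recv]) = {s1, s3, s4, s5}
EG (EF A[(lock ∧ ¬recv) U recv]): greatest fixpoint, start Z0 = {s1, s3, s4, s5}, keep only states in Sat with some successor in Z. Already a fixed point.
Sat(EG (EF A[(lock ∧ ¬recv) U recv])) = {s1, s3, s4, s5}
|Sat(EG (EF A[(lock ∧ ¬recv) U recv]))| = |{s1, s3, s4, s5}| = 4.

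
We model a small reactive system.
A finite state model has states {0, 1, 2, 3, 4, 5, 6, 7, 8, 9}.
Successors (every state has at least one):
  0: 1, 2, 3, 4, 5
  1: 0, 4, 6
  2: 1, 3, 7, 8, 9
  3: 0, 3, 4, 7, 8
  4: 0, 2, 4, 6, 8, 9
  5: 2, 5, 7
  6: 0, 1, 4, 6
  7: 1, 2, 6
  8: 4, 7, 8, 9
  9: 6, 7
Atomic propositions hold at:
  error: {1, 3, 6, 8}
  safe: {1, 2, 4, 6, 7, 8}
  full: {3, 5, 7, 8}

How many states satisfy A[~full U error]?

Sat(~full) = {0, 1, 2, 4, 6, 9}
A[~full U error]: least fixpoint, start Z0 = Sat(error) = {1, 3, 6, 8}, add states in Sat(~full) with every successor in Z. Already a fixed point.
Sat(A[~full U error]) = {1, 3, 6, 8}
|Sat(A[~full U error])| = |{1, 3, 6, 8}| = 4.

4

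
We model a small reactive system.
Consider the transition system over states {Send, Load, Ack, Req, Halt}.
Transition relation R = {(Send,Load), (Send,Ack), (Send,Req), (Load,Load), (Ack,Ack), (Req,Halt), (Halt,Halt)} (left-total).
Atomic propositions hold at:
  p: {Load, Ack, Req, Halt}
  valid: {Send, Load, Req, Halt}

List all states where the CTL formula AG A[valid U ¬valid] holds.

{Ack}

Sat(¬valid) = {Ack}
A[valid U ¬valid]: least fixpoint, start Z0 = Sat(¬valid) = {Ack}, add states in Sat(valid) with every successor in Z. Already a fixed point.
Sat(A[valid U ¬valid]) = {Ack}
AG A[valid U ¬valid]: greatest fixpoint, start Z0 = {Ack}, keep only states in Sat with every successor in Z. Already a fixed point.
Sat(AG A[valid U ¬valid]) = {Ack}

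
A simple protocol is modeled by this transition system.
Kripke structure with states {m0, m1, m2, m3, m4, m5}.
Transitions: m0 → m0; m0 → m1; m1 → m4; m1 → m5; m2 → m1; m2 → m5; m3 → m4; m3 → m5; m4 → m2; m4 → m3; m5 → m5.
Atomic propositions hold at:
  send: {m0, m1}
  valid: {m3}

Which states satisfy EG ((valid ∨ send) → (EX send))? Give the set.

Sat(valid ∨ send) = {m0, m1, m3}
Sat(EX send) = {s : some successor in {m0, m1}} = {m0, m2}
Sat((valid ∨ send) → (EX send)) = {m0, m2, m4, m5}
EG ((valid ∨ send) → (EX send)): greatest fixpoint, start Z0 = {m0, m2, m4, m5}, keep only states in Sat with some successor in Z. Already a fixed point.
Sat(EG ((valid ∨ send) → (EX send))) = {m0, m2, m4, m5}

{m0, m2, m4, m5}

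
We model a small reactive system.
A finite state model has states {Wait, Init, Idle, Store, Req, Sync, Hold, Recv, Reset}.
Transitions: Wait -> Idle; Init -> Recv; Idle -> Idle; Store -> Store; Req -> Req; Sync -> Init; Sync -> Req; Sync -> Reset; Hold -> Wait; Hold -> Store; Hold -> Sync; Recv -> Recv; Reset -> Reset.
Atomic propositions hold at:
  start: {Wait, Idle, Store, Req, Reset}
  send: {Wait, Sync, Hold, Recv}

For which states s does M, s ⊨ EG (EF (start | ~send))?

{Wait, Idle, Store, Req, Sync, Hold, Reset}

Sat(~send) = {Init, Idle, Store, Req, Reset}
Sat(start | ~send) = {Wait, Init, Idle, Store, Req, Reset}
EF (start | ~send): least fixpoint, start Z0 = {Wait, Init, Idle, Store, Req, Reset}, add states with some successor in Z. Z1 = {Wait, Init, Idle, Store, Req, Sync, Hold, Reset}; fixed.
Sat(EF (start | ~send)) = {Wait, Init, Idle, Store, Req, Sync, Hold, Reset}
EG (EF (start | ~send)): greatest fixpoint, start Z0 = {Wait, Init, Idle, Store, Req, Sync, Hold, Reset}, keep only states in Sat with some successor in Z. Z1 = {Wait, Idle, Store, Req, Sync, Hold, Reset}; fixed.
Sat(EG (EF (start | ~send))) = {Wait, Idle, Store, Req, Sync, Hold, Reset}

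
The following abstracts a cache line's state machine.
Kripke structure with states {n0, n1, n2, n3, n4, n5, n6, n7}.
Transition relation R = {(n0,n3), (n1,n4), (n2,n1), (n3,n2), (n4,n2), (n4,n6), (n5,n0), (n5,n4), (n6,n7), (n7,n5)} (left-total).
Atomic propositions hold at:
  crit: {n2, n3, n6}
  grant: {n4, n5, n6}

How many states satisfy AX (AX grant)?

Sat(AX grant) = {s : every successor in {n4, n5, n6}} = {n1, n7}
Sat(AX (AX grant)) = {s : every successor in {n1, n7}} = {n2, n6}
|Sat(AX (AX grant))| = |{n2, n6}| = 2.

2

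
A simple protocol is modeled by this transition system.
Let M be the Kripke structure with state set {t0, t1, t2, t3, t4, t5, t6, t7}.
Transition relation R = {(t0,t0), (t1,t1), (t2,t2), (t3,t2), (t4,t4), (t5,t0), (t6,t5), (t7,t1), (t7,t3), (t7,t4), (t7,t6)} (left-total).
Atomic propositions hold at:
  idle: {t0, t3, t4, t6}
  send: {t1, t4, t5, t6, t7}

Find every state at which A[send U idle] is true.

{t0, t3, t4, t5, t6}

A[send U idle]: least fixpoint, start Z0 = Sat(idle) = {t0, t3, t4, t6}, add states in Sat(send) with every successor in Z. Z1 = {t0, t3, t4, t5, t6}; fixed.
Sat(A[send U idle]) = {t0, t3, t4, t5, t6}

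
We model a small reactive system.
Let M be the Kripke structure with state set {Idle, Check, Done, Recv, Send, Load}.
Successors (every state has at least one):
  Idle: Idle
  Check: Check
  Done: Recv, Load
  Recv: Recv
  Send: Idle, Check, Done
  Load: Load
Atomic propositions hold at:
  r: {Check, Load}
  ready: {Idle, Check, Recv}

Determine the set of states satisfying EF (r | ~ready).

{Check, Done, Send, Load}

Sat(~ready) = {Done, Send, Load}
Sat(r | ~ready) = {Check, Done, Send, Load}
EF (r | ~ready): least fixpoint, start Z0 = {Check, Done, Send, Load}, add states with some successor in Z. Already a fixed point.
Sat(EF (r | ~ready)) = {Check, Done, Send, Load}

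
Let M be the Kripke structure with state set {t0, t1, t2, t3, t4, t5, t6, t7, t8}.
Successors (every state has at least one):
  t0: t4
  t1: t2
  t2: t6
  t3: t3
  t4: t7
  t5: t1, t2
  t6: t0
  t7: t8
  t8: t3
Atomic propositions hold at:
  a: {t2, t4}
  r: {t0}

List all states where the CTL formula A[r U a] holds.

{t0, t2, t4}

A[r U a]: least fixpoint, start Z0 = Sat(a) = {t2, t4}, add states in Sat(r) with every successor in Z. Z1 = {t0, t2, t4}; fixed.
Sat(A[r U a]) = {t0, t2, t4}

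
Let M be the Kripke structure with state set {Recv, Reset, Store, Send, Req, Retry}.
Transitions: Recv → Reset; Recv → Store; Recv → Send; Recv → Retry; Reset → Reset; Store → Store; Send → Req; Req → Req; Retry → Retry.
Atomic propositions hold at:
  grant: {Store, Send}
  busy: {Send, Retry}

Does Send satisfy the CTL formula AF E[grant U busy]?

E[grant U busy]: least fixpoint, start Z0 = Sat(busy) = {Send, Retry}, add states in Sat(grant) with some successor in Z. Already a fixed point.
Sat(E[grant U busy]) = {Send, Retry}
AF E[grant U busy]: least fixpoint, start Z0 = {Send, Retry}, add states with every successor in Z. Already a fixed point.
Sat(AF E[grant U busy]) = {Send, Retry}
Send ∈ Sat(AF E[grant U busy]) = {Send, Retry}, so the formula holds at Send.

Yes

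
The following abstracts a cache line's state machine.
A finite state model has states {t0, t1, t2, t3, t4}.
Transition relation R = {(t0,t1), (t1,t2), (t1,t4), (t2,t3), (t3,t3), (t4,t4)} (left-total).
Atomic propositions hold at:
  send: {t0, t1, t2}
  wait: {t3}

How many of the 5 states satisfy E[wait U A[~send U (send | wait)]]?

Sat(~send) = {t3, t4}
Sat(send | wait) = {t0, t1, t2, t3}
A[~send U (send | wait)]: least fixpoint, start Z0 = Sat((send | wait)) = {t0, t1, t2, t3}, add states in Sat(~send) with every successor in Z. Already a fixed point.
Sat(A[~send U (send | wait)]) = {t0, t1, t2, t3}
E[wait U A[~send U (send | wait)]]: least fixpoint, start Z0 = Sat(A[~send U (send | wait)]) = {t0, t1, t2, t3}, add states in Sat(wait) with some successor in Z. Already a fixed point.
Sat(E[wait U A[~send U (send | wait)]]) = {t0, t1, t2, t3}
|Sat(E[wait U A[~send U (send | wait)]])| = |{t0, t1, t2, t3}| = 4.

4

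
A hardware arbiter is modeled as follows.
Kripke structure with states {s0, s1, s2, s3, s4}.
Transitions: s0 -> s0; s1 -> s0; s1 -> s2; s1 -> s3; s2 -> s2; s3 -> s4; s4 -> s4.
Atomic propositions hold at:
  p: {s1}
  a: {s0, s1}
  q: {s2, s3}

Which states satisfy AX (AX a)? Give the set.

Sat(AX a) = {s : every successor in {s0, s1}} = {s0}
Sat(AX (AX a)) = {s : every successor in {s0}} = {s0}

{s0}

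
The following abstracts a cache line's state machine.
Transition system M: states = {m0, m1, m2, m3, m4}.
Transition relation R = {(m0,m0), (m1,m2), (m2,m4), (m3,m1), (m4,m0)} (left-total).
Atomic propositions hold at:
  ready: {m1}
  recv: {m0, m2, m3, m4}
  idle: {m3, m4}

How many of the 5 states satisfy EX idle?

1

Sat(EX idle) = {s : some successor in {m3, m4}} = {m2}
|Sat(EX idle)| = |{m2}| = 1.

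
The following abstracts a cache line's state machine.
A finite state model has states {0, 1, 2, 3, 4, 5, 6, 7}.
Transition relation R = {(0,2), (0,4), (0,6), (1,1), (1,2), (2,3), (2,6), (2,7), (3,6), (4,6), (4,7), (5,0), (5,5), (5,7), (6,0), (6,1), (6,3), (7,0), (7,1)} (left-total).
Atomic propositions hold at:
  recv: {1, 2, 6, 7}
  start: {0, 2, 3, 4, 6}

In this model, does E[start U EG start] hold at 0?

Yes

EG start: greatest fixpoint, start Z0 = {0, 2, 3, 4, 6}, keep only states in Sat with some successor in Z. Already a fixed point.
Sat(EG start) = {0, 2, 3, 4, 6}
E[start U EG start]: least fixpoint, start Z0 = Sat(EG start) = {0, 2, 3, 4, 6}, add states in Sat(start) with some successor in Z. Already a fixed point.
Sat(E[start U EG start]) = {0, 2, 3, 4, 6}
0 ∈ Sat(E[start U EG start]) = {0, 2, 3, 4, 6}, so the formula holds at 0.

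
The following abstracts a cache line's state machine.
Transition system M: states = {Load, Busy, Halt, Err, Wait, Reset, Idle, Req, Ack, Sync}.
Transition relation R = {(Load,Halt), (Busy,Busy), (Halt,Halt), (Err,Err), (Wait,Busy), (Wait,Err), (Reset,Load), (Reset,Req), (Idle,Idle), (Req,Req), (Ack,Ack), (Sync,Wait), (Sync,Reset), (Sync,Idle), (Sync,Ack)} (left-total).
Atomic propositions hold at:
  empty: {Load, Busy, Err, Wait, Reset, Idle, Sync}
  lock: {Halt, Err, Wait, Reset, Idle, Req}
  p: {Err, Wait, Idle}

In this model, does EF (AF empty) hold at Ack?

No

AF empty: least fixpoint, start Z0 = {Load, Busy, Err, Wait, Reset, Idle, Sync}, add states with every successor in Z. Already a fixed point.
Sat(AF empty) = {Load, Busy, Err, Wait, Reset, Idle, Sync}
EF (AF empty): least fixpoint, start Z0 = {Load, Busy, Err, Wait, Reset, Idle, Sync}, add states with some successor in Z. Already a fixed point.
Sat(EF (AF empty)) = {Load, Busy, Err, Wait, Reset, Idle, Sync}
Ack ∉ Sat(EF (AF empty)) = {Load, Busy, Err, Wait, Reset, Idle, Sync}, so the formula does not hold at Ack.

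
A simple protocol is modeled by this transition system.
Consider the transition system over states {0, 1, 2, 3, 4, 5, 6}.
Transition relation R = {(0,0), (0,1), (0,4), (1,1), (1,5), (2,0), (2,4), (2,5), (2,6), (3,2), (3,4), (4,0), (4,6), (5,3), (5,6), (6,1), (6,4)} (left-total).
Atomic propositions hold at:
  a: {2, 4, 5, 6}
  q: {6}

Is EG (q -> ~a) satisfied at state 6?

No

Sat(~a) = {0, 1, 3}
Sat(q -> ~a) = {0, 1, 2, 3, 4, 5}
EG (q -> ~a): greatest fixpoint, start Z0 = {0, 1, 2, 3, 4, 5}, keep only states in Sat with some successor in Z. Already a fixed point.
Sat(EG (q -> ~a)) = {0, 1, 2, 3, 4, 5}
6 ∉ Sat(EG (q -> ~a)) = {0, 1, 2, 3, 4, 5}, so the formula does not hold at 6.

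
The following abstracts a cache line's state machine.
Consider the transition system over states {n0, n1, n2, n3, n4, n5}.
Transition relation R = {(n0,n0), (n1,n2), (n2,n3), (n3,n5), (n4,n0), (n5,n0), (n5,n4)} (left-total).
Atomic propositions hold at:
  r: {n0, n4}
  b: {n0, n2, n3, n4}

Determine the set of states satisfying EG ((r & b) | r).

Sat(r & b) = {n0, n4}
Sat((r & b) | r) = {n0, n4}
EG ((r & b) | r): greatest fixpoint, start Z0 = {n0, n4}, keep only states in Sat with some successor in Z. Already a fixed point.
Sat(EG ((r & b) | r)) = {n0, n4}

{n0, n4}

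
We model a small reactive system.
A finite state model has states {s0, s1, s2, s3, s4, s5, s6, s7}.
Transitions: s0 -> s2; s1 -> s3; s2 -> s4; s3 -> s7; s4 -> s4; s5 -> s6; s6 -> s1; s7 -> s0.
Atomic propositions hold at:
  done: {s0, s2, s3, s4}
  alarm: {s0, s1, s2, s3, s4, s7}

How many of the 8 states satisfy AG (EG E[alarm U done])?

6

E[alarm U done]: least fixpoint, start Z0 = Sat(done) = {s0, s2, s3, s4}, add states in Sat(alarm) with some successor in Z. Z1 = {s0, s1, s2, s3, s4, s7}; fixed.
Sat(E[alarm U done]) = {s0, s1, s2, s3, s4, s7}
EG E[alarm U done]: greatest fixpoint, start Z0 = {s0, s1, s2, s3, s4, s7}, keep only states in Sat with some successor in Z. Already a fixed point.
Sat(EG E[alarm U done]) = {s0, s1, s2, s3, s4, s7}
AG (EG E[alarm U done]): greatest fixpoint, start Z0 = {s0, s1, s2, s3, s4, s7}, keep only states in Sat with every successor in Z. Already a fixed point.
Sat(AG (EG E[alarm U done])) = {s0, s1, s2, s3, s4, s7}
|Sat(AG (EG E[alarm U done]))| = |{s0, s1, s2, s3, s4, s7}| = 6.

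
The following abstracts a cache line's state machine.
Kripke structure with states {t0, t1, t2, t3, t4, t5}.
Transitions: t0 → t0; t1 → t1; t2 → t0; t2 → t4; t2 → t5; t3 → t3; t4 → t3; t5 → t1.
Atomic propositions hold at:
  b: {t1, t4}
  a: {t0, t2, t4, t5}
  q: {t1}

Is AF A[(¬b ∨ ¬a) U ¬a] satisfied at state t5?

Yes

Sat(¬b) = {t0, t2, t3, t5}
Sat(¬a) = {t1, t3}
Sat(¬b ∨ ¬a) = {t0, t1, t2, t3, t5}
A[(¬b ∨ ¬a) U ¬a]: least fixpoint, start Z0 = Sat(¬a) = {t1, t3}, add states in Sat(¬b ∨ ¬a) with every successor in Z. Z1 = {t1, t3, t5}; fixed.
Sat(A[(¬b ∨ ¬a) U ¬a]) = {t1, t3, t5}
AF A[(¬b ∨ ¬a) U ¬a]: least fixpoint, start Z0 = {t1, t3, t5}, add states with every successor in Z. Z1 = {t1, t3, t4, t5}; fixed.
Sat(AF A[(¬b ∨ ¬a) U ¬a]) = {t1, t3, t4, t5}
t5 ∈ Sat(AF A[(¬b ∨ ¬a) U ¬a]) = {t1, t3, t4, t5}, so the formula holds at t5.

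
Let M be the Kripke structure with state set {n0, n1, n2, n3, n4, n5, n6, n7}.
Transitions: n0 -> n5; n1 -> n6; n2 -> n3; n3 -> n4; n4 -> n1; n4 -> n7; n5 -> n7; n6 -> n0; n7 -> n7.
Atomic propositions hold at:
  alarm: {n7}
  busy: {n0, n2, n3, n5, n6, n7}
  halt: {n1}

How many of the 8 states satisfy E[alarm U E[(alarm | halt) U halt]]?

1

Sat(alarm | halt) = {n1, n7}
E[(alarm | halt) U halt]: least fixpoint, start Z0 = Sat(halt) = {n1}, add states in Sat(alarm | halt) with some successor in Z. Already a fixed point.
Sat(E[(alarm | halt) U halt]) = {n1}
E[alarm U E[(alarm | halt) U halt]]: least fixpoint, start Z0 = Sat(E[(alarm | halt) U halt]) = {n1}, add states in Sat(alarm) with some successor in Z. Already a fixed point.
Sat(E[alarm U E[(alarm | halt) U halt]]) = {n1}
|Sat(E[alarm U E[(alarm | halt) U halt]])| = |{n1}| = 1.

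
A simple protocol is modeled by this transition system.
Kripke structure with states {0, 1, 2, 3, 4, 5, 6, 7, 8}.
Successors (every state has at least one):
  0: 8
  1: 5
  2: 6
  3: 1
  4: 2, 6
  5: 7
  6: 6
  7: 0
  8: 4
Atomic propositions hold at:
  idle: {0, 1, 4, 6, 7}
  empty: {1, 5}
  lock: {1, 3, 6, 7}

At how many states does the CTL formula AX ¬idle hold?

Sat(¬idle) = {2, 3, 5, 8}
Sat(AX ¬idle) = {s : every successor in {2, 3, 5, 8}} = {0, 1}
|Sat(AX ¬idle)| = |{0, 1}| = 2.

2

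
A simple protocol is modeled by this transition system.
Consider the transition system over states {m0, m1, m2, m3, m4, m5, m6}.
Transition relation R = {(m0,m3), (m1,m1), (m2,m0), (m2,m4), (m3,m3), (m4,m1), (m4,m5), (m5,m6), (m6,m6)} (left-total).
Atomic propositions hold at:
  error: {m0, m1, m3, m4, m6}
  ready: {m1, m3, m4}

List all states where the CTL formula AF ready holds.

AF ready: least fixpoint, start Z0 = {m1, m3, m4}, add states with every successor in Z. Z1 = {m0, m1, m3, m4}; Z2 = {m0, m1, m2, m3, m4}; fixed.
Sat(AF ready) = {m0, m1, m2, m3, m4}

{m0, m1, m2, m3, m4}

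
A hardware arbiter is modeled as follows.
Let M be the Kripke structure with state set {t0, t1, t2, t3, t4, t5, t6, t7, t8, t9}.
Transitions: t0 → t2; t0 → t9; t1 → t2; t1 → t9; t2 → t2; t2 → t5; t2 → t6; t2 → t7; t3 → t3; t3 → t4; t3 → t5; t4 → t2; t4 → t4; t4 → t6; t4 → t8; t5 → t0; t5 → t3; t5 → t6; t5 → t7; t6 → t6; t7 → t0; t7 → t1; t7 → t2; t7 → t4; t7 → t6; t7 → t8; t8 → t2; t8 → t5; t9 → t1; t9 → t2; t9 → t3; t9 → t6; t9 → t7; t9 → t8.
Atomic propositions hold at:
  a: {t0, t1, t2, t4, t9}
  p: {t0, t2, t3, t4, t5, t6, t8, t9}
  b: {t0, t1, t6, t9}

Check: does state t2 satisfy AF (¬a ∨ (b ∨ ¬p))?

No

Sat(¬a) = {t3, t5, t6, t7, t8}
Sat(¬p) = {t1, t7}
Sat(b ∨ ¬p) = {t0, t1, t6, t7, t9}
Sat(¬a ∨ (b ∨ ¬p)) = {t0, t1, t3, t5, t6, t7, t8, t9}
AF (¬a ∨ (b ∨ ¬p)): least fixpoint, start Z0 = {t0, t1, t3, t5, t6, t7, t8, t9}, add states with every successor in Z. Already a fixed point.
Sat(AF (¬a ∨ (b ∨ ¬p))) = {t0, t1, t3, t5, t6, t7, t8, t9}
t2 ∉ Sat(AF (¬a ∨ (b ∨ ¬p))) = {t0, t1, t3, t5, t6, t7, t8, t9}, so the formula does not hold at t2.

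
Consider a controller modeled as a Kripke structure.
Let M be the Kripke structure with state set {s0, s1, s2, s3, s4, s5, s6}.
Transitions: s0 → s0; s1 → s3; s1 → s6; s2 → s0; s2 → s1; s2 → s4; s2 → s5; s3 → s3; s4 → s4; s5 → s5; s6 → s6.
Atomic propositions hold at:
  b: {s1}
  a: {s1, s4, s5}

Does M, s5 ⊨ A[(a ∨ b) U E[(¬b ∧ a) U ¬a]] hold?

Sat(a ∨ b) = {s1, s4, s5}
Sat(¬b) = {s0, s2, s3, s4, s5, s6}
Sat(¬b ∧ a) = {s4, s5}
Sat(¬a) = {s0, s2, s3, s6}
E[(¬b ∧ a) U ¬a]: least fixpoint, start Z0 = Sat(¬a) = {s0, s2, s3, s6}, add states in Sat(¬b ∧ a) with some successor in Z. Already a fixed point.
Sat(E[(¬b ∧ a) U ¬a]) = {s0, s2, s3, s6}
A[(a ∨ b) U E[(¬b ∧ a) U ¬a]]: least fixpoint, start Z0 = Sat(E[(¬b ∧ a) U ¬a]) = {s0, s2, s3, s6}, add states in Sat(a ∨ b) with every successor in Z. Z1 = {s0, s1, s2, s3, s6}; fixed.
Sat(A[(a ∨ b) U E[(¬b ∧ a) U ¬a]]) = {s0, s1, s2, s3, s6}
s5 ∉ Sat(A[(a ∨ b) U E[(¬b ∧ a) U ¬a]]) = {s0, s1, s2, s3, s6}, so the formula does not hold at s5.

No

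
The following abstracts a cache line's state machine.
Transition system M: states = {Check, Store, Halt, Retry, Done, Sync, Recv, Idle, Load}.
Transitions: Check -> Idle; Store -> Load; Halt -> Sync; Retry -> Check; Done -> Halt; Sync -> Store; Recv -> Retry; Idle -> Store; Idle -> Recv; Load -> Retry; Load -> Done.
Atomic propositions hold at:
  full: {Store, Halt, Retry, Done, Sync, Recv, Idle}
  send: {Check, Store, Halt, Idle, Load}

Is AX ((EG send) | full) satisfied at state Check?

EG send: greatest fixpoint, start Z0 = {Check, Store, Halt, Idle, Load}, keep only states in Sat with some successor in Z. Z1 = {Check, Store, Idle}; Z2 = {Check, Idle}; Z3 = {Check}; Z4 = ∅; fixed.
Sat(EG send) = ∅
Sat((EG send) | full) = {Store, Halt, Retry, Done, Sync, Recv, Idle}
Sat(AX ((EG send) | full)) = {s : every successor in {Store, Halt, Retry, Done, Sync, Recv, Idle}} = {Check, Halt, Done, Sync, Recv, Idle, Load}
Check ∈ Sat(AX ((EG send) | full)) = {Check, Halt, Done, Sync, Recv, Idle, Load}, so the formula holds at Check.

Yes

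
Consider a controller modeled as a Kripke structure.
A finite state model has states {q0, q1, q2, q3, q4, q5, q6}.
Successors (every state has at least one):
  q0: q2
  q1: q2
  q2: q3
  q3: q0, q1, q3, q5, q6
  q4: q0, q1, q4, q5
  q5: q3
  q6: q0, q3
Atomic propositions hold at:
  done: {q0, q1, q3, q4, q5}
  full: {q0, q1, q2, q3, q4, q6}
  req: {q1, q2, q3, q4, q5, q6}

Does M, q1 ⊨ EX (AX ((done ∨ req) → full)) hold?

Sat(done ∨ req) = {q0, q1, q2, q3, q4, q5, q6}
Sat((done ∨ req) → full) = {q0, q1, q2, q3, q4, q6}
Sat(AX ((done ∨ req) → full)) = {s : every successor in {q0, q1, q2, q3, q4, q6}} = {q0, q1, q2, q5, q6}
Sat(EX (AX ((done ∨ req) → full))) = {s : some successor in {q0, q1, q2, q5, q6}} = {q0, q1, q3, q4, q6}
q1 ∈ Sat(EX (AX ((done ∨ req) → full))) = {q0, q1, q3, q4, q6}, so the formula holds at q1.

Yes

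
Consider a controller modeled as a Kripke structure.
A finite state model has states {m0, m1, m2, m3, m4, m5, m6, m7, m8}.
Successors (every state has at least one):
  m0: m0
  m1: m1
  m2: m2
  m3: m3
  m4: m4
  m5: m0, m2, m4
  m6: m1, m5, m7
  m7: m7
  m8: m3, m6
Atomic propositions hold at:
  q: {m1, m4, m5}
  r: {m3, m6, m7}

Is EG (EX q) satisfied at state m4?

Sat(EX q) = {s : some successor in {m1, m4, m5}} = {m1, m4, m5, m6}
EG (EX q): greatest fixpoint, start Z0 = {m1, m4, m5, m6}, keep only states in Sat with some successor in Z. Already a fixed point.
Sat(EG (EX q)) = {m1, m4, m5, m6}
m4 ∈ Sat(EG (EX q)) = {m1, m4, m5, m6}, so the formula holds at m4.

Yes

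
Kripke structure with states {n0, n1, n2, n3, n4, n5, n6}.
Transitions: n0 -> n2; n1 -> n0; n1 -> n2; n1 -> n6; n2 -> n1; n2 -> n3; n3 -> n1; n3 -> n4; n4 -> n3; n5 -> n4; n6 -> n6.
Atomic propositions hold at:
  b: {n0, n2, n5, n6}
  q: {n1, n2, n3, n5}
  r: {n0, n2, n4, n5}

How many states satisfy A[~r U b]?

Sat(~r) = {n1, n3, n6}
A[~r U b]: least fixpoint, start Z0 = Sat(b) = {n0, n2, n5, n6}, add states in Sat(~r) with every successor in Z. Z1 = {n0, n1, n2, n5, n6}; fixed.
Sat(A[~r U b]) = {n0, n1, n2, n5, n6}
|Sat(A[~r U b])| = |{n0, n1, n2, n5, n6}| = 5.

5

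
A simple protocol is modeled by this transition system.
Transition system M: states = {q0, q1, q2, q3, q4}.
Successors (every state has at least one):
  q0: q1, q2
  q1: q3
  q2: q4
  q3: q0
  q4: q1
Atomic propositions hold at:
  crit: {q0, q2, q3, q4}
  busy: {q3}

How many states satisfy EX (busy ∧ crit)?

Sat(busy ∧ crit) = {q3}
Sat(EX (busy ∧ crit)) = {s : some successor in {q3}} = {q1}
|Sat(EX (busy ∧ crit))| = |{q1}| = 1.

1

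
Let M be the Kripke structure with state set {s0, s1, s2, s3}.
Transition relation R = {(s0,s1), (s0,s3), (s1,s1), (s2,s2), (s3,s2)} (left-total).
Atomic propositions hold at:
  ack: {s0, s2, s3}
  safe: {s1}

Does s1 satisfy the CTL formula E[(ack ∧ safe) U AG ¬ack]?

Sat(ack ∧ safe) = ∅
Sat(¬ack) = {s1}
AG ¬ack: greatest fixpoint, start Z0 = {s1}, keep only states in Sat with every successor in Z. Already a fixed point.
Sat(AG ¬ack) = {s1}
E[(ack ∧ safe) U AG ¬ack]: least fixpoint, start Z0 = Sat(AG ¬ack) = {s1}, add states in Sat(ack ∧ safe) with some successor in Z. Already a fixed point.
Sat(E[(ack ∧ safe) U AG ¬ack]) = {s1}
s1 ∈ Sat(E[(ack ∧ safe) U AG ¬ack]) = {s1}, so the formula holds at s1.

Yes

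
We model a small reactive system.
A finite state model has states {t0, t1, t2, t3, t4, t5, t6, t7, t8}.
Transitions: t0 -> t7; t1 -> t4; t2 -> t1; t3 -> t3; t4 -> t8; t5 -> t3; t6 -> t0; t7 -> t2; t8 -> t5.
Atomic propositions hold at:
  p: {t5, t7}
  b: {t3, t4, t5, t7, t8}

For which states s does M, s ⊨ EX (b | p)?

{t0, t1, t3, t4, t5, t8}

Sat(b | p) = {t3, t4, t5, t7, t8}
Sat(EX (b | p)) = {s : some successor in {t3, t4, t5, t7, t8}} = {t0, t1, t3, t4, t5, t8}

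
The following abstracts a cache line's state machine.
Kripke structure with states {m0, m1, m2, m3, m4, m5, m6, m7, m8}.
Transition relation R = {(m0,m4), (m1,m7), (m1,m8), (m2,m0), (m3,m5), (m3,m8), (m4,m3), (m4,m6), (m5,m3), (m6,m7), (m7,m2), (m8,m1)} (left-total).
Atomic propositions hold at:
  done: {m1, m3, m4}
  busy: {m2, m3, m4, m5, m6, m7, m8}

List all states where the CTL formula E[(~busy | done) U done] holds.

{m0, m1, m3, m4}

Sat(~busy) = {m0, m1}
Sat(~busy | done) = {m0, m1, m3, m4}
E[(~busy | done) U done]: least fixpoint, start Z0 = Sat(done) = {m1, m3, m4}, add states in Sat(~busy | done) with some successor in Z. Z1 = {m0, m1, m3, m4}; fixed.
Sat(E[(~busy | done) U done]) = {m0, m1, m3, m4}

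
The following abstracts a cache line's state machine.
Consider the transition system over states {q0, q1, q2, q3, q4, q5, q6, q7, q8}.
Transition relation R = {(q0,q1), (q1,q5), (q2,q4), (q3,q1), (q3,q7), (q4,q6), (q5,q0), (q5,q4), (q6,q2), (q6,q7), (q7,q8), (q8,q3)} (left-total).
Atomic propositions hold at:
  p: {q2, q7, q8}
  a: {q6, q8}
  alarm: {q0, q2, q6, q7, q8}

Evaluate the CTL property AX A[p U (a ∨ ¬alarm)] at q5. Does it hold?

No

Sat(¬alarm) = {q1, q3, q4, q5}
Sat(a ∨ ¬alarm) = {q1, q3, q4, q5, q6, q8}
A[p U (a ∨ ¬alarm)]: least fixpoint, start Z0 = Sat((a ∨ ¬alarm)) = {q1, q3, q4, q5, q6, q8}, add states in Sat(p) with every successor in Z. Z1 = {q1, q2, q3, q4, q5, q6, q7, q8}; fixed.
Sat(A[p U (a ∨ ¬alarm)]) = {q1, q2, q3, q4, q5, q6, q7, q8}
Sat(AX A[p U (a ∨ ¬alarm)]) = {s : every successor in {q1, q2, q3, q4, q5, q6, q7, q8}} = {q0, q1, q2, q3, q4, q6, q7, q8}
q5 ∉ Sat(AX A[p U (a ∨ ¬alarm)]) = {q0, q1, q2, q3, q4, q6, q7, q8}, so the formula does not hold at q5.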